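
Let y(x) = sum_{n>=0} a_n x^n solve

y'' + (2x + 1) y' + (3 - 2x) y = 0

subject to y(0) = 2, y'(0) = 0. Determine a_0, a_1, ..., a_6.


Ansatz: y(x) = sum_{n>=0} a_n x^n, so y'(x) = sum_{n>=1} n a_n x^(n-1) and y''(x) = sum_{n>=2} n(n-1) a_n x^(n-2).
Substitute into P(x) y'' + Q(x) y' + R(x) y = 0 with P(x) = 1, Q(x) = 2x + 1, R(x) = 3 - 2x, and match powers of x.
Initial conditions: a_0 = 2, a_1 = 0.
Setting the coefficient of each power of x to zero and solving order by order (substituting the coefficients already found):
  x^0: 2 a_2 + a_1 + 3 a_0 = 0  ->  2 a_2 = -a_1 - 3 a_0 = -6  ->  a_2 = -3
  x^1: 6 a_3 + 2 a_2 + 5 a_1 - 2 a_0 = 0  ->  6 a_3 = -2 a_2 - 5 a_1 + 2 a_0 = 10  ->  a_3 = 5/3
  x^2: 12 a_4 + 3 a_3 + 7 a_2 - 2 a_1 = 0  ->  12 a_4 = -3 a_3 - 7 a_2 + 2 a_1 = 16  ->  a_4 = 4/3
  x^3: 20 a_5 + 4 a_4 + 9 a_3 - 2 a_2 = 0  ->  20 a_5 = -4 a_4 - 9 a_3 + 2 a_2 = -79/3  ->  a_5 = -79/60
  x^4: 30 a_6 + 5 a_5 + 11 a_4 - 2 a_3 = 0  ->  30 a_6 = -5 a_5 - 11 a_4 + 2 a_3 = -19/4  ->  a_6 = -19/120
Truncated series: y(x) = 2 - 3 x^2 + (5/3) x^3 + (4/3) x^4 - (79/60) x^5 - (19/120) x^6 + O(x^7).

a_0 = 2; a_1 = 0; a_2 = -3; a_3 = 5/3; a_4 = 4/3; a_5 = -79/60; a_6 = -19/120


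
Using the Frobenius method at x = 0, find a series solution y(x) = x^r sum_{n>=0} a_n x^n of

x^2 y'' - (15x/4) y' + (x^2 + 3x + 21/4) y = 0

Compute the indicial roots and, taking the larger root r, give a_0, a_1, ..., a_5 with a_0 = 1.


Write in Frobenius form y'' + (p(x)/x) y' + (q(x)/x^2) y = 0:
  p(x) = -15/4,  q(x) = x^2 + 3x + 21/4.
Indicial equation: r(r-1) + (-15/4) r + (21/4) = 0 -> roots r_1 = 3, r_2 = 7/4.
Take r = r_1 = 3. Let y(x) = x^r sum_{n>=0} a_n x^n with a_0 = 1.
Substitute y = x^r sum a_n x^n and match x^{r+n}. The recurrence is
  D(n) a_n + 3 a_{n-1} + 1 a_{n-2} = 0,  where D(n) = (r+n)(r+n-1) + (-15/4)(r+n) + (21/4).
  a_n = [-3 a_{n-1} - 1 a_{n-2}] / D(n).
Since the indicial polynomial factors as (r - r_1)(r - r_2), D(n) = (r_1 + n - r_1)(r_1 + n - r_2) = n(n + 5/4).
Evaluating step by step (a_0 = 1):
  n = 1: D(1) = 1(1 + 5/4) = 9/4; numerator = -3(1) = -3; a_1 = (-3)/(9/4) = -4/3
  n = 2: D(2) = 2(2 + 5/4) = 13/2; numerator = -3(-4/3) - 1(1) = 3; a_2 = (3)/(13/2) = 6/13
  n = 3: D(3) = 3(3 + 5/4) = 51/4; numerator = -3(6/13) - 1(-4/3) = -2/39; a_3 = (-2/39)/(51/4) = -8/1989
  n = 4: D(4) = 4(4 + 5/4) = 21; numerator = -3(-8/1989) - 1(6/13) = -298/663; a_4 = (-298/663)/(21) = -298/13923
  n = 5: D(5) = 5(5 + 5/4) = 125/4; numerator = -3(-298/13923) - 1(-8/1989) = 950/13923; a_5 = (950/13923)/(125/4) = 152/69615

r = 3; a_0 = 1; a_1 = -4/3; a_2 = 6/13; a_3 = -8/1989; a_4 = -298/13923; a_5 = 152/69615


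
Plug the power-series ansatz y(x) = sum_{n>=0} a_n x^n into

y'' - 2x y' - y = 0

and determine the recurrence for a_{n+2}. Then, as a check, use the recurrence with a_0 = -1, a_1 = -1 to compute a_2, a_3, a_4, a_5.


Substitute y = sum_n a_n x^n.
y''(x) has coefficient (n+2)(n+1) a_{n+2} at x^n;
-2 x y'(x) has coefficient -2 n a_n at x^n (shift);
-y(x) has coefficient -1 a_n at x^n.
Matching x^n: (n+2)(n+1) a_{n+2} + (-2n - 1) a_n = 0.
Thus a_{n+2} = (2n + 1) / ((n+1)(n+2)) * a_n.

Check with a_0 = -1, a_1 = -1 (apply the recurrence for n = 0, 1, 2, 3): a_0 = -1, a_1 = -1, a_2 = -1/2, a_3 = -1/2, a_4 = -5/24, a_5 = -7/40.

a_(n+2) = (2n + 1) / ((n+1)(n+2)) * a_n; check: a_0 = -1, a_1 = -1, a_2 = -1/2, a_3 = -1/2, a_4 = -5/24, a_5 = -7/40


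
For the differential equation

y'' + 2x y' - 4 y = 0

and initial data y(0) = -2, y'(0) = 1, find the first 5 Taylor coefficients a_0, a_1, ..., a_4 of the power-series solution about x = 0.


Ansatz: y(x) = sum_{n>=0} a_n x^n, so y'(x) = sum_{n>=1} n a_n x^(n-1) and y''(x) = sum_{n>=2} n(n-1) a_n x^(n-2).
Substitute into P(x) y'' + Q(x) y' + R(x) y = 0 with P(x) = 1, Q(x) = 2x, R(x) = -4, and match powers of x.
Initial conditions: a_0 = -2, a_1 = 1.
Setting the coefficient of each power of x to zero and solving order by order (substituting the coefficients already found):
  x^0: 2 a_2 - 4 a_0 = 0  ->  2 a_2 = 4 a_0 = -8  ->  a_2 = -4
  x^1: 6 a_3 - 2 a_1 = 0  ->  6 a_3 = 2 a_1 = 2  ->  a_3 = 1/3
  x^2: 12 a_4 = 0  ->  a_4 = 0
Truncated series: y(x) = -2 + x - 4 x^2 + (1/3) x^3 + O(x^5).

a_0 = -2; a_1 = 1; a_2 = -4; a_3 = 1/3; a_4 = 0


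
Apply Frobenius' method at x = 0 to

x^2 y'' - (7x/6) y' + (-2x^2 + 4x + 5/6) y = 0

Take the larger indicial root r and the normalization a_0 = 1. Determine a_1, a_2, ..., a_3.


Write in Frobenius form y'' + (p(x)/x) y' + (q(x)/x^2) y = 0:
  p(x) = -7/6,  q(x) = -2x^2 + 4x + 5/6.
Indicial equation: r(r-1) + (-7/6) r + (5/6) = 0 -> roots r_1 = 5/3, r_2 = 1/2.
Take r = r_1 = 5/3. Let y(x) = x^r sum_{n>=0} a_n x^n with a_0 = 1.
Substitute y = x^r sum a_n x^n and match x^{r+n}. The recurrence is
  D(n) a_n + 4 a_{n-1} - 2 a_{n-2} = 0,  where D(n) = (r+n)(r+n-1) + (-7/6)(r+n) + (5/6).
  a_n = [-4 a_{n-1} + 2 a_{n-2}] / D(n).
Since the indicial polynomial factors as (r - r_1)(r - r_2), D(n) = (r_1 + n - r_1)(r_1 + n - r_2) = n(n + 7/6).
Evaluating step by step (a_0 = 1):
  n = 1: D(1) = 1(1 + 7/6) = 13/6; numerator = -4(1) = -4; a_1 = (-4)/(13/6) = -24/13
  n = 2: D(2) = 2(2 + 7/6) = 19/3; numerator = -4(-24/13) + 2(1) = 122/13; a_2 = (122/13)/(19/3) = 366/247
  n = 3: D(3) = 3(3 + 7/6) = 25/2; numerator = -4(366/247) + 2(-24/13) = -2376/247; a_3 = (-2376/247)/(25/2) = -4752/6175

r = 5/3; a_0 = 1; a_1 = -24/13; a_2 = 366/247; a_3 = -4752/6175


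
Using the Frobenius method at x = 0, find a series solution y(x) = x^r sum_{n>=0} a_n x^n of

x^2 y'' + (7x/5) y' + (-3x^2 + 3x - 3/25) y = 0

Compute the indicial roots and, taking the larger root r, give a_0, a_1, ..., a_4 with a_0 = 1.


Write in Frobenius form y'' + (p(x)/x) y' + (q(x)/x^2) y = 0:
  p(x) = 7/5,  q(x) = -3x^2 + 3x - 3/25.
Indicial equation: r(r-1) + (7/5) r + (-3/25) = 0 -> roots r_1 = 1/5, r_2 = -3/5.
Take r = r_1 = 1/5. Let y(x) = x^r sum_{n>=0} a_n x^n with a_0 = 1.
Substitute y = x^r sum a_n x^n and match x^{r+n}. The recurrence is
  D(n) a_n + 3 a_{n-1} - 3 a_{n-2} = 0,  where D(n) = (r+n)(r+n-1) + (7/5)(r+n) + (-3/25).
  a_n = [-3 a_{n-1} + 3 a_{n-2}] / D(n).
Since the indicial polynomial factors as (r - r_1)(r - r_2), D(n) = (r_1 + n - r_1)(r_1 + n - r_2) = n(n + 4/5).
Evaluating step by step (a_0 = 1):
  n = 1: D(1) = 1(1 + 4/5) = 9/5; numerator = -3(1) = -3; a_1 = (-3)/(9/5) = -5/3
  n = 2: D(2) = 2(2 + 4/5) = 28/5; numerator = -3(-5/3) + 3(1) = 8; a_2 = (8)/(28/5) = 10/7
  n = 3: D(3) = 3(3 + 4/5) = 57/5; numerator = -3(10/7) + 3(-5/3) = -65/7; a_3 = (-65/7)/(57/5) = -325/399
  n = 4: D(4) = 4(4 + 4/5) = 96/5; numerator = -3(-325/399) + 3(10/7) = 895/133; a_4 = (895/133)/(96/5) = 4475/12768

r = 1/5; a_0 = 1; a_1 = -5/3; a_2 = 10/7; a_3 = -325/399; a_4 = 4475/12768


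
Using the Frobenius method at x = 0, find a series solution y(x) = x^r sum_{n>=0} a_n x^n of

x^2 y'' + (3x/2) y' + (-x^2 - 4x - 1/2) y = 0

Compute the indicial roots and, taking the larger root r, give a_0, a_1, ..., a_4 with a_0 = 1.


Write in Frobenius form y'' + (p(x)/x) y' + (q(x)/x^2) y = 0:
  p(x) = 3/2,  q(x) = -x^2 - 4x - 1/2.
Indicial equation: r(r-1) + (3/2) r + (-1/2) = 0 -> roots r_1 = 1/2, r_2 = -1.
Take r = r_1 = 1/2. Let y(x) = x^r sum_{n>=0} a_n x^n with a_0 = 1.
Substitute y = x^r sum a_n x^n and match x^{r+n}. The recurrence is
  D(n) a_n - 4 a_{n-1} - 1 a_{n-2} = 0,  where D(n) = (r+n)(r+n-1) + (3/2)(r+n) + (-1/2).
  a_n = [4 a_{n-1} + 1 a_{n-2}] / D(n).
Since the indicial polynomial factors as (r - r_1)(r - r_2), D(n) = (r_1 + n - r_1)(r_1 + n - r_2) = n(n + 3/2).
Evaluating step by step (a_0 = 1):
  n = 1: D(1) = 1(1 + 3/2) = 5/2; numerator = 4(1) = 4; a_1 = (4)/(5/2) = 8/5
  n = 2: D(2) = 2(2 + 3/2) = 7; numerator = 4(8/5) + 1(1) = 37/5; a_2 = (37/5)/(7) = 37/35
  n = 3: D(3) = 3(3 + 3/2) = 27/2; numerator = 4(37/35) + 1(8/5) = 204/35; a_3 = (204/35)/(27/2) = 136/315
  n = 4: D(4) = 4(4 + 3/2) = 22; numerator = 4(136/315) + 1(37/35) = 877/315; a_4 = (877/315)/(22) = 877/6930

r = 1/2; a_0 = 1; a_1 = 8/5; a_2 = 37/35; a_3 = 136/315; a_4 = 877/6930


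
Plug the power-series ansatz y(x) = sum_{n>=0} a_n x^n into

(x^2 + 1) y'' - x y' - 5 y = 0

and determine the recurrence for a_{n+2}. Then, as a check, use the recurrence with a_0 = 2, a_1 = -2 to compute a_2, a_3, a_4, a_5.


Substitute y = sum_n a_n x^n.
(1 + 1 x^2) y'' contributes (n+2)(n+1) a_{n+2} + n(n-1) a_n at x^n.
-x y'(x) contributes -n a_n at x^n.
-5 y(x) contributes -5 a_n at x^n.
Matching x^n: (n+2)(n+1) a_{n+2} + (n(n-1) - n - 5) a_n = 0.
Thus a_{n+2} = (-n(n-1) + n + 5) / ((n+1)(n+2)) * a_n.

Check with a_0 = 2, a_1 = -2 (apply the recurrence for n = 0, 1, 2, 3): a_0 = 2, a_1 = -2, a_2 = 5, a_3 = -2, a_4 = 25/12, a_5 = -1/5.

a_(n+2) = (-n(n-1) + n + 5) / ((n+1)(n+2)) * a_n; check: a_0 = 2, a_1 = -2, a_2 = 5, a_3 = -2, a_4 = 25/12, a_5 = -1/5


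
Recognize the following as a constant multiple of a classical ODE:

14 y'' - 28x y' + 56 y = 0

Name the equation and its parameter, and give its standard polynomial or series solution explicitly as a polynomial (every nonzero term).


All three coefficients share the factor 14; dividing through by 14 gives  y'' - 2x y' + 4 y = 0.
This matches the Hermite equation y'' - 2x y' + 2n y = 0 with 2n = 4, so n = 2; the polynomial solution is H_2(x).
With y = sum_k a_k x^k, matching x^k gives (k+2)(k+1) a_{k+2} = 2(k - n) a_k = 2(k - 2) a_k. The right side vanishes at k = 2, so the series with the parity of 2 terminates at degree 2.
Standard normalization: leading coefficient of H_n is 2^n, so a_2 = 2^2 = 4. Work downward with a_k = (k+1)(k+2) a_{k+2} / (2(k - n)):
  a_0 = (1)(2)(4) / (2(0 - 2)) = 8/(-4) = -2
Hence H_2(x) = 4 x^2 - 2.

H_2(x); series = 4 x^2 - 2


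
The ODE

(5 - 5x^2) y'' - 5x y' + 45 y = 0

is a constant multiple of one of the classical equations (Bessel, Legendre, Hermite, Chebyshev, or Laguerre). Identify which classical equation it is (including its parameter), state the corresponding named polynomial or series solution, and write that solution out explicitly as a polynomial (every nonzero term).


All three coefficients share the factor 5; dividing through by 5 gives  (1 - x^2) y'' - x y' + 9 y = 0.
This matches the Chebyshev equation (1 - x^2) y'' - x y' + n^2 y = 0 (note the -x y' term, not -2x y') with n^2 = 9, so n = 3; the polynomial solution is T_3(x).
With y = sum_k a_k x^k, matching x^k gives (k+2)(k+1) a_{k+2} = (k^2 - n^2) a_k = (k - 3)(k + 3) a_k. The right side vanishes at k = 3, so the series with the parity of 3 terminates at degree 3.
Standard normalization: leading coefficient of T_n is 2^(n-1), so a_3 = 2^2 = 4. Work downward with a_k = (k+1)(k+2) a_{k+2} / ((k - 3)(k + 3)):
  a_1 = (2)(3)(4) / ((1 - 3)(1 + 3)) = 24/(-8) = -3
Hence T_3(x) = 4 x^3 - 3 x.

T_3(x); series = 4 x^3 - 3 x


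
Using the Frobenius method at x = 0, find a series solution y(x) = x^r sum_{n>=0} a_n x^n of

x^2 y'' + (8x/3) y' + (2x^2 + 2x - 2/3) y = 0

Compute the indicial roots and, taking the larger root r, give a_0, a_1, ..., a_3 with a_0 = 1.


Write in Frobenius form y'' + (p(x)/x) y' + (q(x)/x^2) y = 0:
  p(x) = 8/3,  q(x) = 2x^2 + 2x - 2/3.
Indicial equation: r(r-1) + (8/3) r + (-2/3) = 0 -> roots r_1 = 1/3, r_2 = -2.
Take r = r_1 = 1/3. Let y(x) = x^r sum_{n>=0} a_n x^n with a_0 = 1.
Substitute y = x^r sum a_n x^n and match x^{r+n}. The recurrence is
  D(n) a_n + 2 a_{n-1} + 2 a_{n-2} = 0,  where D(n) = (r+n)(r+n-1) + (8/3)(r+n) + (-2/3).
  a_n = [-2 a_{n-1} - 2 a_{n-2}] / D(n).
Since the indicial polynomial factors as (r - r_1)(r - r_2), D(n) = (r_1 + n - r_1)(r_1 + n - r_2) = n(n + 7/3).
Evaluating step by step (a_0 = 1):
  n = 1: D(1) = 1(1 + 7/3) = 10/3; numerator = -2(1) = -2; a_1 = (-2)/(10/3) = -3/5
  n = 2: D(2) = 2(2 + 7/3) = 26/3; numerator = -2(-3/5) - 2(1) = -4/5; a_2 = (-4/5)/(26/3) = -6/65
  n = 3: D(3) = 3(3 + 7/3) = 16; numerator = -2(-6/65) - 2(-3/5) = 18/13; a_3 = (18/13)/(16) = 9/104

r = 1/3; a_0 = 1; a_1 = -3/5; a_2 = -6/65; a_3 = 9/104


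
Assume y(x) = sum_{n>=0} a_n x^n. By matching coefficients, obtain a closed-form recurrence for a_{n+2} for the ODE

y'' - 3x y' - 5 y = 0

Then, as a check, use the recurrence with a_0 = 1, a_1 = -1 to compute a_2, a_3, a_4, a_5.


Substitute y = sum_n a_n x^n.
y''(x) has coefficient (n+2)(n+1) a_{n+2} at x^n;
-3 x y'(x) has coefficient -3 n a_n at x^n (shift);
-5 y(x) has coefficient -5 a_n at x^n.
Matching x^n: (n+2)(n+1) a_{n+2} + (-3n - 5) a_n = 0.
Thus a_{n+2} = (3n + 5) / ((n+1)(n+2)) * a_n.

Check with a_0 = 1, a_1 = -1 (apply the recurrence for n = 0, 1, 2, 3): a_0 = 1, a_1 = -1, a_2 = 5/2, a_3 = -4/3, a_4 = 55/24, a_5 = -14/15.

a_(n+2) = (3n + 5) / ((n+1)(n+2)) * a_n; check: a_0 = 1, a_1 = -1, a_2 = 5/2, a_3 = -4/3, a_4 = 55/24, a_5 = -14/15


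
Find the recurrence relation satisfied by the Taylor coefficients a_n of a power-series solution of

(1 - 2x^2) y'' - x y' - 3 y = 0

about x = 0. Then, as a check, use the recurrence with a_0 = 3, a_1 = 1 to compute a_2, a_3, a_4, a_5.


Substitute y = sum_n a_n x^n.
(1 - 2 x^2) y'' contributes (n+2)(n+1) a_{n+2} - 2 n(n-1) a_n at x^n.
-x y'(x) contributes -n a_n at x^n.
-3 y(x) contributes -3 a_n at x^n.
Matching x^n: (n+2)(n+1) a_{n+2} + (-2 n(n-1) - n - 3) a_n = 0.
Thus a_{n+2} = (2 n(n-1) + n + 3) / ((n+1)(n+2)) * a_n.

Check with a_0 = 3, a_1 = 1 (apply the recurrence for n = 0, 1, 2, 3): a_0 = 3, a_1 = 1, a_2 = 9/2, a_3 = 2/3, a_4 = 27/8, a_5 = 3/5.

a_(n+2) = (2 n(n-1) + n + 3) / ((n+1)(n+2)) * a_n; check: a_0 = 3, a_1 = 1, a_2 = 9/2, a_3 = 2/3, a_4 = 27/8, a_5 = 3/5


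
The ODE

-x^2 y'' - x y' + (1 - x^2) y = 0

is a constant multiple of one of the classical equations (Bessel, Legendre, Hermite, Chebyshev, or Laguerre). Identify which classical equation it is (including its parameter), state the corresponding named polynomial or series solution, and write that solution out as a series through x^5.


All three coefficients share the factor -1; dividing through by -1 gives  x^2 y'' + x y' + (x^2 - 1) y = 0.
This matches the Bessel equation x^2 y'' + x y' + (x^2 - nu^2) y = 0 with nu^2 = 1, so nu = 1; the solution bounded at x = 0 is J_1(x).
Frobenius at x = 0: indicial roots ±nu; for r = nu the recurrence k(k + 2nu) c_k = -c_{k-2} gives the standard series J_nu(x) = sum_{k>=0} (-1)^k / (k! (k+nu)!) (x/2)^(2k+nu). Evaluate the first 3 terms:
  k = 0: (-1)^0 / (0! * 1! * 2^1) x^1 = 1/(1*1*2) x^1 = (1/2) x^1
  k = 1: (-1)^1 / (1! * 2! * 2^3) x^3 = -1/(1*2*8) x^3 = (-1/16) x^3
  k = 2: (-1)^2 / (2! * 3! * 2^5) x^5 = 1/(2*6*32) x^5 = (1/384) x^5
Hence J_1(x) = x^5/384 - x^3/16 + x/2 + ....

J_1(x); series = x^5/384 - x^3/16 + x/2


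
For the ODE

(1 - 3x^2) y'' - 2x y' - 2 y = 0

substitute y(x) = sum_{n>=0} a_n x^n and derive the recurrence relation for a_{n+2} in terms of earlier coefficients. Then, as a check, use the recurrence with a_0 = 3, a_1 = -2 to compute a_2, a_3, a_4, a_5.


Substitute y = sum_n a_n x^n.
(1 - 3 x^2) y'' contributes (n+2)(n+1) a_{n+2} - 3 n(n-1) a_n at x^n.
-2 x y'(x) contributes -2 n a_n at x^n.
-2 y(x) contributes -2 a_n at x^n.
Matching x^n: (n+2)(n+1) a_{n+2} + (-3 n(n-1) - 2 n - 2) a_n = 0.
Thus a_{n+2} = (3 n(n-1) + 2 n + 2) / ((n+1)(n+2)) * a_n.

Check with a_0 = 3, a_1 = -2 (apply the recurrence for n = 0, 1, 2, 3): a_0 = 3, a_1 = -2, a_2 = 3, a_3 = -4/3, a_4 = 3, a_5 = -26/15.

a_(n+2) = (3 n(n-1) + 2 n + 2) / ((n+1)(n+2)) * a_n; check: a_0 = 3, a_1 = -2, a_2 = 3, a_3 = -4/3, a_4 = 3, a_5 = -26/15


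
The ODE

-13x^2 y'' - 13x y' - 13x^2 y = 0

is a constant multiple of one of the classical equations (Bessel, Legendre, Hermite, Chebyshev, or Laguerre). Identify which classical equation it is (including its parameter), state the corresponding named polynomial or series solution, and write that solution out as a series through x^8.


All three coefficients share the factor -13; dividing through by -13 gives  x^2 y'' + x y' + x^2 y = 0.
This matches the Bessel equation x^2 y'' + x y' + (x^2 - nu^2) y = 0 with nu^2 = 0, so nu = 0; the solution bounded at x = 0 is J_0(x).
Frobenius at x = 0: indicial roots ±nu; for r = nu the recurrence k(k + 2nu) c_k = -c_{k-2} gives the standard series J_nu(x) = sum_{k>=0} (-1)^k / (k! (k+nu)!) (x/2)^(2k+nu). Evaluate the first 5 terms:
  k = 0: (-1)^0 / (0! * 0! * 2^0) x^0 = 1/(1*1*1) x^0 = (1) x^0
  k = 1: (-1)^1 / (1! * 1! * 2^2) x^2 = -1/(1*1*4) x^2 = (-1/4) x^2
  k = 2: (-1)^2 / (2! * 2! * 2^4) x^4 = 1/(2*2*16) x^4 = (1/64) x^4
  k = 3: (-1)^3 / (3! * 3! * 2^6) x^6 = -1/(6*6*64) x^6 = (-1/2304) x^6
  k = 4: (-1)^4 / (4! * 4! * 2^8) x^8 = 1/(24*24*256) x^8 = (1/147456) x^8
Hence J_0(x) = x^8/147456 - x^6/2304 + x^4/64 - x^2/4 + 1 + ....

J_0(x); series = x^8/147456 - x^6/2304 + x^4/64 - x^2/4 + 1


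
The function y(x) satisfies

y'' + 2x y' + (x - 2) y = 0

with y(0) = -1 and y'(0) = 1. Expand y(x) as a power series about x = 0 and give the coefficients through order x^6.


Ansatz: y(x) = sum_{n>=0} a_n x^n, so y'(x) = sum_{n>=1} n a_n x^(n-1) and y''(x) = sum_{n>=2} n(n-1) a_n x^(n-2).
Substitute into P(x) y'' + Q(x) y' + R(x) y = 0 with P(x) = 1, Q(x) = 2x, R(x) = x - 2, and match powers of x.
Initial conditions: a_0 = -1, a_1 = 1.
Setting the coefficient of each power of x to zero and solving order by order (substituting the coefficients already found):
  x^0: 2 a_2 - 2 a_0 = 0  ->  2 a_2 = 2 a_0 = -2  ->  a_2 = -1
  x^1: 6 a_3 + a_0 = 0  ->  6 a_3 = -a_0 = 1  ->  a_3 = 1/6
  x^2: 12 a_4 + 2 a_2 + a_1 = 0  ->  12 a_4 = -2 a_2 - a_1 = 1  ->  a_4 = 1/12
  x^3: 20 a_5 + 4 a_3 + a_2 = 0  ->  20 a_5 = -4 a_3 - a_2 = 1/3  ->  a_5 = 1/60
  x^4: 30 a_6 + 6 a_4 + a_3 = 0  ->  30 a_6 = -6 a_4 - a_3 = -2/3  ->  a_6 = -1/45
Truncated series: y(x) = -1 + x - x^2 + (1/6) x^3 + (1/12) x^4 + (1/60) x^5 - (1/45) x^6 + O(x^7).

a_0 = -1; a_1 = 1; a_2 = -1; a_3 = 1/6; a_4 = 1/12; a_5 = 1/60; a_6 = -1/45


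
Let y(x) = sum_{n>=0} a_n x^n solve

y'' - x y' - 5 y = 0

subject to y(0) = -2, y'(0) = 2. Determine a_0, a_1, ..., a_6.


Ansatz: y(x) = sum_{n>=0} a_n x^n, so y'(x) = sum_{n>=1} n a_n x^(n-1) and y''(x) = sum_{n>=2} n(n-1) a_n x^(n-2).
Substitute into P(x) y'' + Q(x) y' + R(x) y = 0 with P(x) = 1, Q(x) = -x, R(x) = -5, and match powers of x.
Initial conditions: a_0 = -2, a_1 = 2.
Setting the coefficient of each power of x to zero and solving order by order (substituting the coefficients already found):
  x^0: 2 a_2 - 5 a_0 = 0  ->  2 a_2 = 5 a_0 = -10  ->  a_2 = -5
  x^1: 6 a_3 - 6 a_1 = 0  ->  6 a_3 = 6 a_1 = 12  ->  a_3 = 2
  x^2: 12 a_4 - 7 a_2 = 0  ->  12 a_4 = 7 a_2 = -35  ->  a_4 = -35/12
  x^3: 20 a_5 - 8 a_3 = 0  ->  20 a_5 = 8 a_3 = 16  ->  a_5 = 4/5
  x^4: 30 a_6 - 9 a_4 = 0  ->  30 a_6 = 9 a_4 = -105/4  ->  a_6 = -7/8
Truncated series: y(x) = -2 + 2 x - 5 x^2 + 2 x^3 - (35/12) x^4 + (4/5) x^5 - (7/8) x^6 + O(x^7).

a_0 = -2; a_1 = 2; a_2 = -5; a_3 = 2; a_4 = -35/12; a_5 = 4/5; a_6 = -7/8


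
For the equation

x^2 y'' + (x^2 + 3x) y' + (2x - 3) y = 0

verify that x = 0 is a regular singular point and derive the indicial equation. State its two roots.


Divide by x^2 to reach normal form y'' + P_1(x) y' + P_2(x) y = 0 with P_1(x) = 1 + 3/x and P_2(x) = 2/x - 3/x^2.
x = 0 is a singular point because the y'-coefficient 1 + 3/x has a pole at x = 0 and the y-coefficient 2/x - 3/x^2 has a pole at x = 0.
It is a regular singular point because x P_1(x) = p(x) = x + 3 and x^2 P_2(x) = q(x) = 2x - 3 are polynomials, hence analytic at x = 0.
p(0) = 3,  q(0) = -3.
Indicial equation: r(r-1) + p(0) r + q(0) = 0, i.e. r^2 + (p(0) - 1) r + q(0) = 0, i.e. r^2 + 2 r - 3 = 0.
Discriminant: (2)^2 - 4(-3) = 16, so r = (-2 ± 4)/2.
Solving: r_1 = 1, r_2 = -3.

indicial: r^2 + 2 r - 3 = 0; roots r_1 = 1, r_2 = -3


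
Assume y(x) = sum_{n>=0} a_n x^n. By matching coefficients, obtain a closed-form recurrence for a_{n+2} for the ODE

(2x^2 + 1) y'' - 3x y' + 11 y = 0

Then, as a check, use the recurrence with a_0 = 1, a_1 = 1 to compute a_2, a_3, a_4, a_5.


Substitute y = sum_n a_n x^n.
(1 + 2 x^2) y'' contributes (n+2)(n+1) a_{n+2} + 2 n(n-1) a_n at x^n.
-3 x y'(x) contributes -3 n a_n at x^n.
11 y(x) contributes 11 a_n at x^n.
Matching x^n: (n+2)(n+1) a_{n+2} + (2 n(n-1) - 3 n + 11) a_n = 0.
Thus a_{n+2} = (-2 n(n-1) + 3 n - 11) / ((n+1)(n+2)) * a_n.

Check with a_0 = 1, a_1 = 1 (apply the recurrence for n = 0, 1, 2, 3): a_0 = 1, a_1 = 1, a_2 = -11/2, a_3 = -4/3, a_4 = 33/8, a_5 = 14/15.

a_(n+2) = (-2 n(n-1) + 3 n - 11) / ((n+1)(n+2)) * a_n; check: a_0 = 1, a_1 = 1, a_2 = -11/2, a_3 = -4/3, a_4 = 33/8, a_5 = 14/15


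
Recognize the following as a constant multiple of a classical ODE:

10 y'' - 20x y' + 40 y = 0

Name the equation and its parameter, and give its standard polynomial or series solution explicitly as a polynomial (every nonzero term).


All three coefficients share the factor 10; dividing through by 10 gives  y'' - 2x y' + 4 y = 0.
This matches the Hermite equation y'' - 2x y' + 2n y = 0 with 2n = 4, so n = 2; the polynomial solution is H_2(x).
With y = sum_k a_k x^k, matching x^k gives (k+2)(k+1) a_{k+2} = 2(k - n) a_k = 2(k - 2) a_k. The right side vanishes at k = 2, so the series with the parity of 2 terminates at degree 2.
Standard normalization: leading coefficient of H_n is 2^n, so a_2 = 2^2 = 4. Work downward with a_k = (k+1)(k+2) a_{k+2} / (2(k - n)):
  a_0 = (1)(2)(4) / (2(0 - 2)) = 8/(-4) = -2
Hence H_2(x) = 4 x^2 - 2.

H_2(x); series = 4 x^2 - 2


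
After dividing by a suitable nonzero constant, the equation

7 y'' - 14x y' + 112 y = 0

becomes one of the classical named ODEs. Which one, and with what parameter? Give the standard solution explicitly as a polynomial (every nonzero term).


All three coefficients share the factor 7; dividing through by 7 gives  y'' - 2x y' + 16 y = 0.
This matches the Hermite equation y'' - 2x y' + 2n y = 0 with 2n = 16, so n = 8; the polynomial solution is H_8(x).
With y = sum_k a_k x^k, matching x^k gives (k+2)(k+1) a_{k+2} = 2(k - n) a_k = 2(k - 8) a_k. The right side vanishes at k = 8, so the series with the parity of 8 terminates at degree 8.
Standard normalization: leading coefficient of H_n is 2^n, so a_8 = 2^8 = 256. Work downward with a_k = (k+1)(k+2) a_{k+2} / (2(k - n)):
  a_6 = (7)(8)(256) / (2(6 - 8)) = 14336/(-4) = -3584
  a_4 = (5)(6)(-3584) / (2(4 - 8)) = -107520/(-8) = 13440
  a_2 = (3)(4)(13440) / (2(2 - 8)) = 161280/(-12) = -13440
  a_0 = (1)(2)(-13440) / (2(0 - 8)) = -26880/(-16) = 1680
Hence H_8(x) = 256 x^8 - 3584 x^6 + 13440 x^4 - 13440 x^2 + 1680.

H_8(x); series = 256 x^8 - 3584 x^6 + 13440 x^4 - 13440 x^2 + 1680


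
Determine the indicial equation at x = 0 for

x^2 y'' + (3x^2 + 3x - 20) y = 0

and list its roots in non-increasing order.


Divide by x^2 to reach normal form y'' + P_1(x) y' + P_2(x) y = 0 with P_1(x) = 0 and P_2(x) = 3 + 3/x - 20/x^2.
x = 0 is a singular point because the y-coefficient 3 + 3/x - 20/x^2 has a pole at x = 0.
It is a regular singular point because x P_1(x) = p(x) = 0 and x^2 P_2(x) = q(x) = 3x^2 + 3x - 20 are polynomials, hence analytic at x = 0.
p(0) = 0,  q(0) = -20.
Indicial equation: r(r-1) + p(0) r + q(0) = 0, i.e. r^2 + (p(0) - 1) r + q(0) = 0, i.e. r^2 - 1 r - 20 = 0.
Discriminant: (-1)^2 - 4(-20) = 81, so r = (1 ± 9)/2.
Solving: r_1 = 5, r_2 = -4.

indicial: r^2 - 1 r - 20 = 0; roots r_1 = 5, r_2 = -4


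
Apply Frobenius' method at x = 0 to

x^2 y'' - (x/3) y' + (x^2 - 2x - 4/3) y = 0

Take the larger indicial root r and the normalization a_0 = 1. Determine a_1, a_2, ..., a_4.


Write in Frobenius form y'' + (p(x)/x) y' + (q(x)/x^2) y = 0:
  p(x) = -1/3,  q(x) = x^2 - 2x - 4/3.
Indicial equation: r(r-1) + (-1/3) r + (-4/3) = 0 -> roots r_1 = 2, r_2 = -2/3.
Take r = r_1 = 2. Let y(x) = x^r sum_{n>=0} a_n x^n with a_0 = 1.
Substitute y = x^r sum a_n x^n and match x^{r+n}. The recurrence is
  D(n) a_n - 2 a_{n-1} + 1 a_{n-2} = 0,  where D(n) = (r+n)(r+n-1) + (-1/3)(r+n) + (-4/3).
  a_n = [2 a_{n-1} - 1 a_{n-2}] / D(n).
Since the indicial polynomial factors as (r - r_1)(r - r_2), D(n) = (r_1 + n - r_1)(r_1 + n - r_2) = n(n + 8/3).
Evaluating step by step (a_0 = 1):
  n = 1: D(1) = 1(1 + 8/3) = 11/3; numerator = 2(1) = 2; a_1 = (2)/(11/3) = 6/11
  n = 2: D(2) = 2(2 + 8/3) = 28/3; numerator = 2(6/11) - 1(1) = 1/11; a_2 = (1/11)/(28/3) = 3/308
  n = 3: D(3) = 3(3 + 8/3) = 17; numerator = 2(3/308) - 1(6/11) = -81/154; a_3 = (-81/154)/(17) = -81/2618
  n = 4: D(4) = 4(4 + 8/3) = 80/3; numerator = 2(-81/2618) - 1(3/308) = -375/5236; a_4 = (-375/5236)/(80/3) = -225/83776

r = 2; a_0 = 1; a_1 = 6/11; a_2 = 3/308; a_3 = -81/2618; a_4 = -225/83776


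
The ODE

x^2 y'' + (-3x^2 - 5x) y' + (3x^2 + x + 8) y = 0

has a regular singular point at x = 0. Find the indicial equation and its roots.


Divide by x^2 to reach normal form y'' + P_1(x) y' + P_2(x) y = 0 with P_1(x) = -3 - 5/x and P_2(x) = 3 + 1/x + 8/x^2.
x = 0 is a singular point because the y'-coefficient -3 - 5/x has a pole at x = 0 and the y-coefficient 3 + 1/x + 8/x^2 has a pole at x = 0.
It is a regular singular point because x P_1(x) = p(x) = -3x - 5 and x^2 P_2(x) = q(x) = 3x^2 + x + 8 are polynomials, hence analytic at x = 0.
p(0) = -5,  q(0) = 8.
Indicial equation: r(r-1) + p(0) r + q(0) = 0, i.e. r^2 + (p(0) - 1) r + q(0) = 0, i.e. r^2 - 6 r + 8 = 0.
Discriminant: (-6)^2 - 4(8) = 4, so r = (6 ± 2)/2.
Solving: r_1 = 4, r_2 = 2.

indicial: r^2 - 6 r + 8 = 0; roots r_1 = 4, r_2 = 2


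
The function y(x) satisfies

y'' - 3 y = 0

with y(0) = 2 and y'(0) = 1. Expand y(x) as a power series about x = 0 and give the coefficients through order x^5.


Ansatz: y(x) = sum_{n>=0} a_n x^n, so y'(x) = sum_{n>=1} n a_n x^(n-1) and y''(x) = sum_{n>=2} n(n-1) a_n x^(n-2).
Substitute into P(x) y'' + Q(x) y' + R(x) y = 0 with P(x) = 1, Q(x) = 0, R(x) = -3, and match powers of x.
Initial conditions: a_0 = 2, a_1 = 1.
Setting the coefficient of each power of x to zero and solving order by order (substituting the coefficients already found):
  x^0: 2 a_2 - 3 a_0 = 0  ->  2 a_2 = 3 a_0 = 6  ->  a_2 = 3
  x^1: 6 a_3 - 3 a_1 = 0  ->  6 a_3 = 3 a_1 = 3  ->  a_3 = 1/2
  x^2: 12 a_4 - 3 a_2 = 0  ->  12 a_4 = 3 a_2 = 9  ->  a_4 = 3/4
  x^3: 20 a_5 - 3 a_3 = 0  ->  20 a_5 = 3 a_3 = 3/2  ->  a_5 = 3/40
Truncated series: y(x) = 2 + x + 3 x^2 + (1/2) x^3 + (3/4) x^4 + (3/40) x^5 + O(x^6).

a_0 = 2; a_1 = 1; a_2 = 3; a_3 = 1/2; a_4 = 3/4; a_5 = 3/40


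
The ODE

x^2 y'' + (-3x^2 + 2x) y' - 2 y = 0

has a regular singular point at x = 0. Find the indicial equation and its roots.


Divide by x^2 to reach normal form y'' + P_1(x) y' + P_2(x) y = 0 with P_1(x) = -3 + 2/x and P_2(x) = -2/x^2.
x = 0 is a singular point because the y'-coefficient -3 + 2/x has a pole at x = 0 and the y-coefficient -2/x^2 has a pole at x = 0.
It is a regular singular point because x P_1(x) = p(x) = 2 - 3x and x^2 P_2(x) = q(x) = -2 are polynomials, hence analytic at x = 0.
p(0) = 2,  q(0) = -2.
Indicial equation: r(r-1) + p(0) r + q(0) = 0, i.e. r^2 + (p(0) - 1) r + q(0) = 0, i.e. r^2 + 1 r - 2 = 0.
Discriminant: (1)^2 - 4(-2) = 9, so r = (-1 ± 3)/2.
Solving: r_1 = 1, r_2 = -2.

indicial: r^2 + 1 r - 2 = 0; roots r_1 = 1, r_2 = -2


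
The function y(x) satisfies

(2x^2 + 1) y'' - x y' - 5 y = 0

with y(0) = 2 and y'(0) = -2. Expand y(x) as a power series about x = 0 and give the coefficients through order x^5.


Ansatz: y(x) = sum_{n>=0} a_n x^n, so y'(x) = sum_{n>=1} n a_n x^(n-1) and y''(x) = sum_{n>=2} n(n-1) a_n x^(n-2).
Substitute into P(x) y'' + Q(x) y' + R(x) y = 0 with P(x) = 2x^2 + 1, Q(x) = -x, R(x) = -5, and match powers of x.
Initial conditions: a_0 = 2, a_1 = -2.
Setting the coefficient of each power of x to zero and solving order by order (substituting the coefficients already found):
  x^0: 2 a_2 - 5 a_0 = 0  ->  2 a_2 = 5 a_0 = 10  ->  a_2 = 5
  x^1: 6 a_3 - 6 a_1 = 0  ->  6 a_3 = 6 a_1 = -12  ->  a_3 = -2
  x^2: 12 a_4 - 3 a_2 = 0  ->  12 a_4 = 3 a_2 = 15  ->  a_4 = 5/4
  x^3: 20 a_5 + 4 a_3 = 0  ->  20 a_5 = -4 a_3 = 8  ->  a_5 = 2/5
Truncated series: y(x) = 2 - 2 x + 5 x^2 - 2 x^3 + (5/4) x^4 + (2/5) x^5 + O(x^6).

a_0 = 2; a_1 = -2; a_2 = 5; a_3 = -2; a_4 = 5/4; a_5 = 2/5


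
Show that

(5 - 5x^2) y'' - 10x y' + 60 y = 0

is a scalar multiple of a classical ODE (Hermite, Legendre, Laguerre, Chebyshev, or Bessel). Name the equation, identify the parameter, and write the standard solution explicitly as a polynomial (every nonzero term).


All three coefficients share the factor 5; dividing through by 5 gives  (1 - x^2) y'' - 2x y' + 12 y = 0.
This matches the Legendre equation (1 - x^2) y'' - 2x y' + n(n+1) y = 0 (note the -2x y' term) with n(n+1) = 12, so n = 3; the polynomial solution is P_3(x).
With y = sum_k a_k x^k, matching x^k gives (k+2)(k+1) a_{k+2} = [k(k+1) - n(n+1)] a_k = (k - 3)(k + 4) a_k. The right side vanishes at k = 3, so the series with the parity of 3 terminates at degree 3.
Standard normalization (P_n(1) = 1): leading coefficient (2n)!/(2^n (n!)^2) = 720/(8*36) = 5/2, so a_3 = 5/2. Work downward with a_k = (k+1)(k+2) a_{k+2} / ((k - 3)(k + 4)):
  a_1 = (2)(3)(5/2) / ((1 - 3)(1 + 4)) = 15/(-10) = -3/2
Hence P_3(x) = 5 x^3/2 - 3 x/2.

P_3(x); series = 5 x^3/2 - 3 x/2


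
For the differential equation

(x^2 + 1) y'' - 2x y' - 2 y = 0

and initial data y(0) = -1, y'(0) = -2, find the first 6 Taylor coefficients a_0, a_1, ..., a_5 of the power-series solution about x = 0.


Ansatz: y(x) = sum_{n>=0} a_n x^n, so y'(x) = sum_{n>=1} n a_n x^(n-1) and y''(x) = sum_{n>=2} n(n-1) a_n x^(n-2).
Substitute into P(x) y'' + Q(x) y' + R(x) y = 0 with P(x) = x^2 + 1, Q(x) = -2x, R(x) = -2, and match powers of x.
Initial conditions: a_0 = -1, a_1 = -2.
Setting the coefficient of each power of x to zero and solving order by order (substituting the coefficients already found):
  x^0: 2 a_2 - 2 a_0 = 0  ->  2 a_2 = 2 a_0 = -2  ->  a_2 = -1
  x^1: 6 a_3 - 4 a_1 = 0  ->  6 a_3 = 4 a_1 = -8  ->  a_3 = -4/3
  x^2: 12 a_4 - 4 a_2 = 0  ->  12 a_4 = 4 a_2 = -4  ->  a_4 = -1/3
  x^3: 20 a_5 - 2 a_3 = 0  ->  20 a_5 = 2 a_3 = -8/3  ->  a_5 = -2/15
Truncated series: y(x) = -1 - 2 x - x^2 - (4/3) x^3 - (1/3) x^4 - (2/15) x^5 + O(x^6).

a_0 = -1; a_1 = -2; a_2 = -1; a_3 = -4/3; a_4 = -1/3; a_5 = -2/15


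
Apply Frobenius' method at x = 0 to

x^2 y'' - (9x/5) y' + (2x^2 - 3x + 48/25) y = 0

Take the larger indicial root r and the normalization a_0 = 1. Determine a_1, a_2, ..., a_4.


Write in Frobenius form y'' + (p(x)/x) y' + (q(x)/x^2) y = 0:
  p(x) = -9/5,  q(x) = 2x^2 - 3x + 48/25.
Indicial equation: r(r-1) + (-9/5) r + (48/25) = 0 -> roots r_1 = 8/5, r_2 = 6/5.
Take r = r_1 = 8/5. Let y(x) = x^r sum_{n>=0} a_n x^n with a_0 = 1.
Substitute y = x^r sum a_n x^n and match x^{r+n}. The recurrence is
  D(n) a_n - 3 a_{n-1} + 2 a_{n-2} = 0,  where D(n) = (r+n)(r+n-1) + (-9/5)(r+n) + (48/25).
  a_n = [3 a_{n-1} - 2 a_{n-2}] / D(n).
Since the indicial polynomial factors as (r - r_1)(r - r_2), D(n) = (r_1 + n - r_1)(r_1 + n - r_2) = n(n + 2/5).
Evaluating step by step (a_0 = 1):
  n = 1: D(1) = 1(1 + 2/5) = 7/5; numerator = 3(1) = 3; a_1 = (3)/(7/5) = 15/7
  n = 2: D(2) = 2(2 + 2/5) = 24/5; numerator = 3(15/7) - 2(1) = 31/7; a_2 = (31/7)/(24/5) = 155/168
  n = 3: D(3) = 3(3 + 2/5) = 51/5; numerator = 3(155/168) - 2(15/7) = -85/56; a_3 = (-85/56)/(51/5) = -25/168
  n = 4: D(4) = 4(4 + 2/5) = 88/5; numerator = 3(-25/168) - 2(155/168) = -55/24; a_4 = (-55/24)/(88/5) = -25/192

r = 8/5; a_0 = 1; a_1 = 15/7; a_2 = 155/168; a_3 = -25/168; a_4 = -25/192


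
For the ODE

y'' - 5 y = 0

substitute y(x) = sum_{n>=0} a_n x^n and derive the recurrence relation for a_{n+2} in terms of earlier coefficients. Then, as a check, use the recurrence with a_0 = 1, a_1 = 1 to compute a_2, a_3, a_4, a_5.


Substitute y = sum_n a_n x^n into y'' + (const) y = 0.
y''(x) = sum_{n>=0} (n+2)(n+1) a_{n+2} x^n.
The ODE becomes sum_n [(n+2)(n+1) a_{n+2} - 5 a_n] x^n = 0.
Setting each coefficient to zero gives the recurrence:
  (n+2)(n+1) a_{n+2} - 5 a_n = 0,
  a_{n+2} = 5 / ((n+1)(n+2)) a_n.

Check with a_0 = 1, a_1 = 1 (apply the recurrence for n = 0, 1, 2, 3): a_0 = 1, a_1 = 1, a_2 = 5/2, a_3 = 5/6, a_4 = 25/24, a_5 = 5/24.

a_{n+2} = 5/((n+1)(n+2)) * a_n; check: a_0 = 1, a_1 = 1, a_2 = 5/2, a_3 = 5/6, a_4 = 25/24, a_5 = 5/24


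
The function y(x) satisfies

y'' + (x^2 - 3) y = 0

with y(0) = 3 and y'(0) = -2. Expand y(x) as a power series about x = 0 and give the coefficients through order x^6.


Ansatz: y(x) = sum_{n>=0} a_n x^n, so y'(x) = sum_{n>=1} n a_n x^(n-1) and y''(x) = sum_{n>=2} n(n-1) a_n x^(n-2).
Substitute into P(x) y'' + Q(x) y' + R(x) y = 0 with P(x) = 1, Q(x) = 0, R(x) = x^2 - 3, and match powers of x.
Initial conditions: a_0 = 3, a_1 = -2.
Setting the coefficient of each power of x to zero and solving order by order (substituting the coefficients already found):
  x^0: 2 a_2 - 3 a_0 = 0  ->  2 a_2 = 3 a_0 = 9  ->  a_2 = 9/2
  x^1: 6 a_3 - 3 a_1 = 0  ->  6 a_3 = 3 a_1 = -6  ->  a_3 = -1
  x^2: 12 a_4 - 3 a_2 + a_0 = 0  ->  12 a_4 = 3 a_2 - a_0 = 21/2  ->  a_4 = 7/8
  x^3: 20 a_5 - 3 a_3 + a_1 = 0  ->  20 a_5 = 3 a_3 - a_1 = -1  ->  a_5 = -1/20
  x^4: 30 a_6 - 3 a_4 + a_2 = 0  ->  30 a_6 = 3 a_4 - a_2 = -15/8  ->  a_6 = -1/16
Truncated series: y(x) = 3 - 2 x + (9/2) x^2 - x^3 + (7/8) x^4 - (1/20) x^5 - (1/16) x^6 + O(x^7).

a_0 = 3; a_1 = -2; a_2 = 9/2; a_3 = -1; a_4 = 7/8; a_5 = -1/20; a_6 = -1/16


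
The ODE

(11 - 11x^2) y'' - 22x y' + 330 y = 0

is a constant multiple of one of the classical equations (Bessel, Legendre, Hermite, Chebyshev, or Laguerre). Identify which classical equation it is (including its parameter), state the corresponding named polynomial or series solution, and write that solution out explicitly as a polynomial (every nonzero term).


All three coefficients share the factor 11; dividing through by 11 gives  (1 - x^2) y'' - 2x y' + 30 y = 0.
This matches the Legendre equation (1 - x^2) y'' - 2x y' + n(n+1) y = 0 (note the -2x y' term) with n(n+1) = 30, so n = 5; the polynomial solution is P_5(x).
With y = sum_k a_k x^k, matching x^k gives (k+2)(k+1) a_{k+2} = [k(k+1) - n(n+1)] a_k = (k - 5)(k + 6) a_k. The right side vanishes at k = 5, so the series with the parity of 5 terminates at degree 5.
Standard normalization (P_n(1) = 1): leading coefficient (2n)!/(2^n (n!)^2) = 3628800/(32*14400) = 63/8, so a_5 = 63/8. Work downward with a_k = (k+1)(k+2) a_{k+2} / ((k - 5)(k + 6)):
  a_3 = (4)(5)(63/8) / ((3 - 5)(3 + 6)) = (315/2)/(-18) = -35/4
  a_1 = (2)(3)(-35/4) / ((1 - 5)(1 + 6)) = (-105/2)/(-28) = 15/8
Hence P_5(x) = 63 x^5/8 - 35 x^3/4 + 15 x/8.

P_5(x); series = 63 x^5/8 - 35 x^3/4 + 15 x/8


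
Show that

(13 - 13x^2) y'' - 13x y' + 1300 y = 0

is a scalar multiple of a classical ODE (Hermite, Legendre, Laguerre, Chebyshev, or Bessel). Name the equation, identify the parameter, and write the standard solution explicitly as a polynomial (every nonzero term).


All three coefficients share the factor 13; dividing through by 13 gives  (1 - x^2) y'' - x y' + 100 y = 0.
This matches the Chebyshev equation (1 - x^2) y'' - x y' + n^2 y = 0 (note the -x y' term, not -2x y') with n^2 = 100, so n = 10; the polynomial solution is T_10(x).
With y = sum_k a_k x^k, matching x^k gives (k+2)(k+1) a_{k+2} = (k^2 - n^2) a_k = (k - 10)(k + 10) a_k. The right side vanishes at k = 10, so the series with the parity of 10 terminates at degree 10.
Standard normalization: leading coefficient of T_n is 2^(n-1), so a_10 = 2^9 = 512. Work downward with a_k = (k+1)(k+2) a_{k+2} / ((k - 10)(k + 10)):
  a_8 = (9)(10)(512) / ((8 - 10)(8 + 10)) = 46080/(-36) = -1280
  a_6 = (7)(8)(-1280) / ((6 - 10)(6 + 10)) = -71680/(-64) = 1120
  a_4 = (5)(6)(1120) / ((4 - 10)(4 + 10)) = 33600/(-84) = -400
  a_2 = (3)(4)(-400) / ((2 - 10)(2 + 10)) = -4800/(-96) = 50
  a_0 = (1)(2)(50) / ((0 - 10)(0 + 10)) = 100/(-100) = -1
Hence T_10(x) = 512 x^10 - 1280 x^8 + 1120 x^6 - 400 x^4 + 50 x^2 - 1.

T_10(x); series = 512 x^10 - 1280 x^8 + 1120 x^6 - 400 x^4 + 50 x^2 - 1


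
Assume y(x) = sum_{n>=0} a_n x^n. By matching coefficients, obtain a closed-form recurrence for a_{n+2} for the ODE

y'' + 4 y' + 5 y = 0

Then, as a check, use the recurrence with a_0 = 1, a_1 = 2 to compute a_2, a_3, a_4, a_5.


Substitute y = sum_n a_n x^n.
y''(x) has coefficient (n+2)(n+1) a_{n+2} at x^n;
4 y'(x) has coefficient 4 (n+1) a_{n+1} at x^n;
5 y(x) has coefficient 5 a_n at x^n.
Matching x^n: (n+2)(n+1) a_{n+2} + 4 (n+1) a_{n+1} + 5 a_n = 0.
Thus a_{n+2} = [-4 (n+1) a_{n+1} - 5 a_n] / ((n+1)(n+2)).

Check with a_0 = 1, a_1 = 2 (apply the recurrence for n = 0, 1, 2, 3): a_0 = 1, a_1 = 2, a_2 = -13/2, a_3 = 7, a_4 = -103/24, a_5 = 101/60.

a_(n+2) = [-4 (n+1) a_(n+1) - 5 a_n] / ((n+1)(n+2)); check: a_0 = 1, a_1 = 2, a_2 = -13/2, a_3 = 7, a_4 = -103/24, a_5 = 101/60


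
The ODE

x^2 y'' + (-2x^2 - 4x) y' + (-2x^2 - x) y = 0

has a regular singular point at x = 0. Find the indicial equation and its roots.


Divide by x^2 to reach normal form y'' + P_1(x) y' + P_2(x) y = 0 with P_1(x) = -2 - 4/x and P_2(x) = -2 - 1/x.
x = 0 is a singular point because the y'-coefficient -2 - 4/x has a pole at x = 0 and the y-coefficient -2 - 1/x has a pole at x = 0.
It is a regular singular point because x P_1(x) = p(x) = -2x - 4 and x^2 P_2(x) = q(x) = -2x^2 - x are polynomials, hence analytic at x = 0.
p(0) = -4,  q(0) = 0.
Indicial equation: r(r-1) + p(0) r + q(0) = 0, i.e. r^2 + (p(0) - 1) r + q(0) = 0, i.e. r^2 - 5 r = 0.
Discriminant: (-5)^2 - 4(0) = 25, so r = (5 ± 5)/2.
Solving: r_1 = 5, r_2 = 0.

indicial: r^2 - 5 r = 0; roots r_1 = 5, r_2 = 0


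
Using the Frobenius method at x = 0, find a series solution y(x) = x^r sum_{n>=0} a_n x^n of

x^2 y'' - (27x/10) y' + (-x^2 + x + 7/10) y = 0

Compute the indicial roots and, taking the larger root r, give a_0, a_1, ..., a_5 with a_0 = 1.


Write in Frobenius form y'' + (p(x)/x) y' + (q(x)/x^2) y = 0:
  p(x) = -27/10,  q(x) = -x^2 + x + 7/10.
Indicial equation: r(r-1) + (-27/10) r + (7/10) = 0 -> roots r_1 = 7/2, r_2 = 1/5.
Take r = r_1 = 7/2. Let y(x) = x^r sum_{n>=0} a_n x^n with a_0 = 1.
Substitute y = x^r sum a_n x^n and match x^{r+n}. The recurrence is
  D(n) a_n + 1 a_{n-1} - 1 a_{n-2} = 0,  where D(n) = (r+n)(r+n-1) + (-27/10)(r+n) + (7/10).
  a_n = [-1 a_{n-1} + 1 a_{n-2}] / D(n).
Since the indicial polynomial factors as (r - r_1)(r - r_2), D(n) = (r_1 + n - r_1)(r_1 + n - r_2) = n(n + 33/10).
Evaluating step by step (a_0 = 1):
  n = 1: D(1) = 1(1 + 33/10) = 43/10; numerator = -1(1) = -1; a_1 = (-1)/(43/10) = -10/43
  n = 2: D(2) = 2(2 + 33/10) = 53/5; numerator = -1(-10/43) + 1(1) = 53/43; a_2 = (53/43)/(53/5) = 5/43
  n = 3: D(3) = 3(3 + 33/10) = 189/10; numerator = -1(5/43) + 1(-10/43) = -15/43; a_3 = (-15/43)/(189/10) = -50/2709
  n = 4: D(4) = 4(4 + 33/10) = 146/5; numerator = -1(-50/2709) + 1(5/43) = 365/2709; a_4 = (365/2709)/(146/5) = 25/5418
  n = 5: D(5) = 5(5 + 33/10) = 83/2; numerator = -1(25/5418) + 1(-50/2709) = -125/5418; a_5 = (-125/5418)/(83/2) = -125/224847

r = 7/2; a_0 = 1; a_1 = -10/43; a_2 = 5/43; a_3 = -50/2709; a_4 = 25/5418; a_5 = -125/224847


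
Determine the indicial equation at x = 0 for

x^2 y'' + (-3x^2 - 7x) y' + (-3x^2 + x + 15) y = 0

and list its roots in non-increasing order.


Divide by x^2 to reach normal form y'' + P_1(x) y' + P_2(x) y = 0 with P_1(x) = -3 - 7/x and P_2(x) = -3 + 1/x + 15/x^2.
x = 0 is a singular point because the y'-coefficient -3 - 7/x has a pole at x = 0 and the y-coefficient -3 + 1/x + 15/x^2 has a pole at x = 0.
It is a regular singular point because x P_1(x) = p(x) = -3x - 7 and x^2 P_2(x) = q(x) = -3x^2 + x + 15 are polynomials, hence analytic at x = 0.
p(0) = -7,  q(0) = 15.
Indicial equation: r(r-1) + p(0) r + q(0) = 0, i.e. r^2 + (p(0) - 1) r + q(0) = 0, i.e. r^2 - 8 r + 15 = 0.
Discriminant: (-8)^2 - 4(15) = 4, so r = (8 ± 2)/2.
Solving: r_1 = 5, r_2 = 3.

indicial: r^2 - 8 r + 15 = 0; roots r_1 = 5, r_2 = 3


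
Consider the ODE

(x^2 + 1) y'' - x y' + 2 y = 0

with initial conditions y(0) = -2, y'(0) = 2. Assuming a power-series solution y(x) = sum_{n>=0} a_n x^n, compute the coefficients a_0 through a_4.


Ansatz: y(x) = sum_{n>=0} a_n x^n, so y'(x) = sum_{n>=1} n a_n x^(n-1) and y''(x) = sum_{n>=2} n(n-1) a_n x^(n-2).
Substitute into P(x) y'' + Q(x) y' + R(x) y = 0 with P(x) = x^2 + 1, Q(x) = -x, R(x) = 2, and match powers of x.
Initial conditions: a_0 = -2, a_1 = 2.
Setting the coefficient of each power of x to zero and solving order by order (substituting the coefficients already found):
  x^0: 2 a_2 + 2 a_0 = 0  ->  2 a_2 = -2 a_0 = 4  ->  a_2 = 2
  x^1: 6 a_3 + a_1 = 0  ->  6 a_3 = -a_1 = -2  ->  a_3 = -1/3
  x^2: 12 a_4 + 2 a_2 = 0  ->  12 a_4 = -2 a_2 = -4  ->  a_4 = -1/3
Truncated series: y(x) = -2 + 2 x + 2 x^2 - (1/3) x^3 - (1/3) x^4 + O(x^5).

a_0 = -2; a_1 = 2; a_2 = 2; a_3 = -1/3; a_4 = -1/3
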